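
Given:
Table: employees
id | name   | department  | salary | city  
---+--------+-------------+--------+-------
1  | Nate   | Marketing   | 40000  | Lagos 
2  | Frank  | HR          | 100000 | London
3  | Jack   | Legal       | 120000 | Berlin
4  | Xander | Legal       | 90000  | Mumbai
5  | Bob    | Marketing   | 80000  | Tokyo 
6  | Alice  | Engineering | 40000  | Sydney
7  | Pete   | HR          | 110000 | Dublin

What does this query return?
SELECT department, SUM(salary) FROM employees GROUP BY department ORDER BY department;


Summing salary within each department:
  Engineering: 40000 = 40000
  HR: 100000 + 110000 = 210000
  Legal: 120000 + 90000 = 210000
  Marketing: 40000 + 80000 = 120000


4 groups:
Engineering, 40000
HR, 210000
Legal, 210000
Marketing, 120000


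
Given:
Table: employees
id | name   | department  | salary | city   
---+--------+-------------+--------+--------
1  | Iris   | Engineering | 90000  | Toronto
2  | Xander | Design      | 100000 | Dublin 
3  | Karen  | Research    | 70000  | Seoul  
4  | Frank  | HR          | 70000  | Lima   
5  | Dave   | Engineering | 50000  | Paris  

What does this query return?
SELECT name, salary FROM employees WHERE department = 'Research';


Filtering: department = 'Research'
Matching rows: 1

1 rows:
Karen, 70000


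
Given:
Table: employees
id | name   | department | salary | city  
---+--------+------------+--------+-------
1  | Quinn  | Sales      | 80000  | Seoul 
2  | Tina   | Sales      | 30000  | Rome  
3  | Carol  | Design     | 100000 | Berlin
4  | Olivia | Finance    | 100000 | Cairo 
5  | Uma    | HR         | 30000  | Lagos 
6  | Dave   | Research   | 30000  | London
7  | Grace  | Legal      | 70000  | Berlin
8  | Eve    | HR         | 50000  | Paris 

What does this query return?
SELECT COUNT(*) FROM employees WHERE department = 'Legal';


Counting rows where department = 'Legal'
  Grace -> MATCH


1


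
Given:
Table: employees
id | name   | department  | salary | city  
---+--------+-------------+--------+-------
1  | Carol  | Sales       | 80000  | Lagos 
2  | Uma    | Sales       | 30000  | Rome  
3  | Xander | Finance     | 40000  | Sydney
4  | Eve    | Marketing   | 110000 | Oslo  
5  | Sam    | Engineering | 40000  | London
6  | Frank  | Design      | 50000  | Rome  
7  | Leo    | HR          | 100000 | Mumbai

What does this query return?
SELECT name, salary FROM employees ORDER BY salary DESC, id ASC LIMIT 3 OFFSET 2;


Sort by salary DESC (id ASC tiebreak), then skip 2 and take 3
Rows 3 through 5

3 rows:
Carol, 80000
Frank, 50000
Xander, 40000


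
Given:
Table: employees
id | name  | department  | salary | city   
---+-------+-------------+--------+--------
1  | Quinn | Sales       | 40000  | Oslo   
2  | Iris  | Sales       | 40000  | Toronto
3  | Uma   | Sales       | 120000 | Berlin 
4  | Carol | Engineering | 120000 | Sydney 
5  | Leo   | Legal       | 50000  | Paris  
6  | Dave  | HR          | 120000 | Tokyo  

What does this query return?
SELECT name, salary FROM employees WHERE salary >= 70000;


Filtering: salary >= 70000
Matching: 3 rows

3 rows:
Uma, 120000
Carol, 120000
Dave, 120000


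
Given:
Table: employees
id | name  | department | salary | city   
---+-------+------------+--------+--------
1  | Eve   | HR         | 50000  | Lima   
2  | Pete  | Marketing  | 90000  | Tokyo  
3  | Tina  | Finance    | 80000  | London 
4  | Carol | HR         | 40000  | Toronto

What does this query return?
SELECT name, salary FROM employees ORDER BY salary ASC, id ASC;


Sorting by salary ASC, then id ASC for ties

4 rows:
Carol, 40000
Eve, 50000
Tina, 80000
Pete, 90000


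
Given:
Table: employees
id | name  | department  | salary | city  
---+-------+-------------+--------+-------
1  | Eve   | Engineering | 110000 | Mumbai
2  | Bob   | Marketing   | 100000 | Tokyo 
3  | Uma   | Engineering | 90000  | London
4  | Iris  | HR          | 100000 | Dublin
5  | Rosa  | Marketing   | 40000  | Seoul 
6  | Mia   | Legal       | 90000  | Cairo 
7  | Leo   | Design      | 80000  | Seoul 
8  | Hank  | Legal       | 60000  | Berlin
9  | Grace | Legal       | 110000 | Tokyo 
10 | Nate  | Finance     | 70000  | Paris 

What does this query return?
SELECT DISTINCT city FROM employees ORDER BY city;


All 'city' values (row order): Mumbai, Tokyo, London, Dublin, Seoul, Cairo, Seoul, Berlin, Tokyo, Paris
Removing duplicates leaves 8 unique value(s).

8 values:
Berlin
Cairo
Dublin
London
Mumbai
Paris
Seoul
Tokyo


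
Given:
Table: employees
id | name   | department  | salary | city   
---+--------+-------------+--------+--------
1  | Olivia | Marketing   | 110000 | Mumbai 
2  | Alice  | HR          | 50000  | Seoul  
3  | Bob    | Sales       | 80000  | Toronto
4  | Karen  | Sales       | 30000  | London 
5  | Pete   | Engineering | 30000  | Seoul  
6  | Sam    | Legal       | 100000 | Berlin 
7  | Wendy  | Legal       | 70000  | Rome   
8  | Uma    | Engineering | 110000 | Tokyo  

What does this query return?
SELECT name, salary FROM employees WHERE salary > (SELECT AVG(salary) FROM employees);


Subquery: AVG(salary) = 72500.0
Filtering: salary > 72500.0
  Olivia (110000) -> MATCH
  Bob (80000) -> MATCH
  Sam (100000) -> MATCH
  Uma (110000) -> MATCH


4 rows:
Olivia, 110000
Bob, 80000
Sam, 100000
Uma, 110000


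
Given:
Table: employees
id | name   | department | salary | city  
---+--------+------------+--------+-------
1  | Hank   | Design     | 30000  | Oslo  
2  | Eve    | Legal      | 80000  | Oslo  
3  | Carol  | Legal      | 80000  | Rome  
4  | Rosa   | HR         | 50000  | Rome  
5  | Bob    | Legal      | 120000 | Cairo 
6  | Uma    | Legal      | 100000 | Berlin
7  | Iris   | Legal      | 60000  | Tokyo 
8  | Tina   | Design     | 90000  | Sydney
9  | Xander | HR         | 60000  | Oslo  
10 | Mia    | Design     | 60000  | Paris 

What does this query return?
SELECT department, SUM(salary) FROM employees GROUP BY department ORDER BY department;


Summing salary within each department:
  Design: 30000 + 90000 + 60000 = 180000
  HR: 50000 + 60000 = 110000
  Legal: 80000 + 80000 + 120000 + 100000 + 60000 = 440000


3 groups:
Design, 180000
HR, 110000
Legal, 440000


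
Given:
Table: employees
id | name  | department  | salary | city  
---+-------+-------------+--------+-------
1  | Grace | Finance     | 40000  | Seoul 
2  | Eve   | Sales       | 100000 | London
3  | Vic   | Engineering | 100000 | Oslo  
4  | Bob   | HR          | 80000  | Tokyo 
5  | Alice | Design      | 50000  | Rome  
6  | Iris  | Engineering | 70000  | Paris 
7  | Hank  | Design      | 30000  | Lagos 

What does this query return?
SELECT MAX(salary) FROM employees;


Salaries: 40000, 100000, 100000, 80000, 50000, 70000, 30000
MAX = 100000

100000


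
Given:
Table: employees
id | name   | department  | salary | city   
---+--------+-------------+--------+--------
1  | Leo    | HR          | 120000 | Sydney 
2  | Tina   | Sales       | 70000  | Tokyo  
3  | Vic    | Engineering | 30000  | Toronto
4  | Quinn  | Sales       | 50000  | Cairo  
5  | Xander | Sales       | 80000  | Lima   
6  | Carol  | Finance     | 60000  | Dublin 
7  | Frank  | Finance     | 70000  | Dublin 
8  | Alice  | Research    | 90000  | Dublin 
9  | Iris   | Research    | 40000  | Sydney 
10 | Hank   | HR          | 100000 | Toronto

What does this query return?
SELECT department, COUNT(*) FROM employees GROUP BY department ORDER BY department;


Assigning each row to its department group:
  Leo -> HR
  Tina -> Sales
  Vic -> Engineering
  Quinn -> Sales
  Xander -> Sales
  Carol -> Finance
  Frank -> Finance
  Alice -> Research
  Iris -> Research
  Hank -> HR


5 groups:
Engineering, 1
Finance, 2
HR, 2
Research, 2
Sales, 3


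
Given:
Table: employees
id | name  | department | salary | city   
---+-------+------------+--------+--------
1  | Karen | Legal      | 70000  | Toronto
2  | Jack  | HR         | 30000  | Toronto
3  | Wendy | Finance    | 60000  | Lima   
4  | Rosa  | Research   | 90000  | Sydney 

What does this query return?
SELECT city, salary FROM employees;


Projecting columns: city, salary

4 rows:
Toronto, 70000
Toronto, 30000
Lima, 60000
Sydney, 90000


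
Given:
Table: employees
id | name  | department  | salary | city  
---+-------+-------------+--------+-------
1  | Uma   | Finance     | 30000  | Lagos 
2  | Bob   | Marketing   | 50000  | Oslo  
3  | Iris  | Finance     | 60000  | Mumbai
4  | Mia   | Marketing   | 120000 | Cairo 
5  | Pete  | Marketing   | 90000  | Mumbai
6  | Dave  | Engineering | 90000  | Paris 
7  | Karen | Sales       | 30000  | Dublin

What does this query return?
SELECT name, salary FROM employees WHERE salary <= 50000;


Filtering: salary <= 50000
Matching: 3 rows

3 rows:
Uma, 30000
Bob, 50000
Karen, 30000


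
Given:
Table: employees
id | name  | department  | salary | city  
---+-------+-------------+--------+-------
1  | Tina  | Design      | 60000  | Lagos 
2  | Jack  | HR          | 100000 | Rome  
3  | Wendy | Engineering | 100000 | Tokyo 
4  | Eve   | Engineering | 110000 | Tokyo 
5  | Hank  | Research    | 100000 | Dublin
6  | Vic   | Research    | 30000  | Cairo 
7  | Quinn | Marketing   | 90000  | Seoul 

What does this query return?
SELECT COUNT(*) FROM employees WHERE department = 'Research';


Counting rows where department = 'Research'
  Hank -> MATCH
  Vic -> MATCH


2


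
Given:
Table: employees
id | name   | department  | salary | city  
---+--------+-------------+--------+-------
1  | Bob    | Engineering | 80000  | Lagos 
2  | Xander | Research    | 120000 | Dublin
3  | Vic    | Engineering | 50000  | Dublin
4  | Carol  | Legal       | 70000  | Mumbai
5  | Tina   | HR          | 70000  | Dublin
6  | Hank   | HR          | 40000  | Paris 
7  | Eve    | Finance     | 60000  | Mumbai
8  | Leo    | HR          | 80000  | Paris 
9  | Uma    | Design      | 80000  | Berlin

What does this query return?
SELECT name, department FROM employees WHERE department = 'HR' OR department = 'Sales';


Filtering: department = 'HR' OR 'Sales'
Matching: 3 rows

3 rows:
Tina, HR
Hank, HR
Leo, HR


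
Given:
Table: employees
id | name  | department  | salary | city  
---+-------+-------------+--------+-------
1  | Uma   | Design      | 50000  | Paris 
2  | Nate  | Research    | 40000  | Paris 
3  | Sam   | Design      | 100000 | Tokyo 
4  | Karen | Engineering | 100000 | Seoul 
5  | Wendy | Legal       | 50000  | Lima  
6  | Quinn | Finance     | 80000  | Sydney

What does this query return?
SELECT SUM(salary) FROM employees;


SUM(salary) = 50000 + 40000 + 100000 + 100000 + 50000 + 80000 = 420000

420000


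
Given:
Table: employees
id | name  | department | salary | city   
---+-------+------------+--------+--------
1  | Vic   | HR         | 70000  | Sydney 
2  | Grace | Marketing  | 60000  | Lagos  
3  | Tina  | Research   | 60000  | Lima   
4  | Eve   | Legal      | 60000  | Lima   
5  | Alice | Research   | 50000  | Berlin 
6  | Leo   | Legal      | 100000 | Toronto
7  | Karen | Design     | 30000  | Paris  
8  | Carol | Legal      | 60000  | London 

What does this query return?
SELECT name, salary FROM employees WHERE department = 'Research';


Filtering: department = 'Research'
Matching rows: 2

2 rows:
Tina, 60000
Alice, 50000


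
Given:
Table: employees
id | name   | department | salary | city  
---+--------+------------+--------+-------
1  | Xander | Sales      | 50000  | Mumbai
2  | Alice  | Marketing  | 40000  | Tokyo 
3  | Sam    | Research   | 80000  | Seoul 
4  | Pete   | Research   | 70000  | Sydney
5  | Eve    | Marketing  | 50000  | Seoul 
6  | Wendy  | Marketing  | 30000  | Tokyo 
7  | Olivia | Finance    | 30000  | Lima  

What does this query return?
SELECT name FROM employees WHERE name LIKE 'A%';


LIKE 'A%' matches names starting with 'A'
Matching: 1

1 rows:
Alice


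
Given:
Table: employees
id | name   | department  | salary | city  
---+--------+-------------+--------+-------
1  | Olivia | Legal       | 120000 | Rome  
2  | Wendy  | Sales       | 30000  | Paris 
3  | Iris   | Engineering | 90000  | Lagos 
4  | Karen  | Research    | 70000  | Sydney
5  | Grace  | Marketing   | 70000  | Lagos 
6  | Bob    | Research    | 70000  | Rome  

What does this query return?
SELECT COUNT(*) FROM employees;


COUNT(*) counts all rows

6


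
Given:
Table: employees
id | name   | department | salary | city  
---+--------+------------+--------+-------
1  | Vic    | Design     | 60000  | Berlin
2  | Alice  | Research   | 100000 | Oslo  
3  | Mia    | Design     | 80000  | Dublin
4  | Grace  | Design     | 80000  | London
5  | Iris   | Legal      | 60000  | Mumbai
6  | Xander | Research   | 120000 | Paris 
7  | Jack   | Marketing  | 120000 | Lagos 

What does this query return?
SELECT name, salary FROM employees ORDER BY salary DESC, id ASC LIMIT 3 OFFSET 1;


Sort by salary DESC (id ASC tiebreak), then skip 1 and take 3
Rows 2 through 4

3 rows:
Jack, 120000
Alice, 100000
Mia, 80000


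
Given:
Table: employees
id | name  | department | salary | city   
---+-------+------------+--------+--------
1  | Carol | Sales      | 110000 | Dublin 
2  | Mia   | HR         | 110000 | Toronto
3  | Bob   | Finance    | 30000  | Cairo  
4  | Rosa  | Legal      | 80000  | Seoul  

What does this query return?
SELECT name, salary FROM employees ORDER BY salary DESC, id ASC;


Sorting by salary DESC, then id ASC for ties

4 rows:
Carol, 110000
Mia, 110000
Rosa, 80000
Bob, 30000


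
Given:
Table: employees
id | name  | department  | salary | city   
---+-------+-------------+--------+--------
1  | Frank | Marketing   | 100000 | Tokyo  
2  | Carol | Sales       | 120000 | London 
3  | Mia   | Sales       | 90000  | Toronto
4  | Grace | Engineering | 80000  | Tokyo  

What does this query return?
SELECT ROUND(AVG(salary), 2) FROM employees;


SUM(salary) = 390000
COUNT = 4
ROUND(AVG, 2) = ROUND(390000 / 4, 2) = 97500.0

97500.0


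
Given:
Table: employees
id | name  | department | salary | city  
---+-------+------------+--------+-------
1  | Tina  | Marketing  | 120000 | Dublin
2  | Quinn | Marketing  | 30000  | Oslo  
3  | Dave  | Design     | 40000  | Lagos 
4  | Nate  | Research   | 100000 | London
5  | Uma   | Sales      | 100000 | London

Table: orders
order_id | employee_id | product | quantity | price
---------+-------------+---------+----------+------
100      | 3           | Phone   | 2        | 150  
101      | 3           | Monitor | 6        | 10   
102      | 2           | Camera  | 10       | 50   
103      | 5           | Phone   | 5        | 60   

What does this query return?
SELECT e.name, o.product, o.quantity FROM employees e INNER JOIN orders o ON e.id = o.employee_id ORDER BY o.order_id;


Joining employees.id = orders.employee_id:
  employee Dave (id=3) -> order Phone
  employee Dave (id=3) -> order Monitor
  employee Quinn (id=2) -> order Camera
  employee Uma (id=5) -> order Phone


4 rows:
Dave, Phone, 2
Dave, Monitor, 6
Quinn, Camera, 10
Uma, Phone, 5


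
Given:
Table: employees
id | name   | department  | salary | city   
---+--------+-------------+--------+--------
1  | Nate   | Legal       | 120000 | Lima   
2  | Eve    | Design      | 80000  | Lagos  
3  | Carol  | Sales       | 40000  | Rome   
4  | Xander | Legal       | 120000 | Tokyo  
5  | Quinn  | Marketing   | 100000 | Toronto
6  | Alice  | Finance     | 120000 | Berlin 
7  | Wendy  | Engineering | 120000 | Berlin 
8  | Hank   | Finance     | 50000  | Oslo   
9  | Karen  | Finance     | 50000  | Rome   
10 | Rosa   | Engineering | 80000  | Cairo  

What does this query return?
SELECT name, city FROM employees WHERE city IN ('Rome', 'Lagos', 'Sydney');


Filtering: city IN ('Rome', 'Lagos', 'Sydney')
Matching: 3 rows

3 rows:
Eve, Lagos
Carol, Rome
Karen, Rome


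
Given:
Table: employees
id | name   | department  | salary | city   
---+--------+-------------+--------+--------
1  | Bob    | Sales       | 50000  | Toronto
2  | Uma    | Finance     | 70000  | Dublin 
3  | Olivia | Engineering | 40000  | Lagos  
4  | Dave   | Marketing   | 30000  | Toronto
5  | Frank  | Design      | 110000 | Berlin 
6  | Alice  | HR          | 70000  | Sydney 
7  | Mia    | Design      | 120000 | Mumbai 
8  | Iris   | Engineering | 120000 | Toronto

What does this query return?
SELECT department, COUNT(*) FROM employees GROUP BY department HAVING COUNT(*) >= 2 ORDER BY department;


Groups with count >= 2:
  Design: 2 -> PASS
  Engineering: 2 -> PASS
  Finance: 1 -> filtered out
  HR: 1 -> filtered out
  Marketing: 1 -> filtered out
  Sales: 1 -> filtered out


2 groups:
Design, 2
Engineering, 2


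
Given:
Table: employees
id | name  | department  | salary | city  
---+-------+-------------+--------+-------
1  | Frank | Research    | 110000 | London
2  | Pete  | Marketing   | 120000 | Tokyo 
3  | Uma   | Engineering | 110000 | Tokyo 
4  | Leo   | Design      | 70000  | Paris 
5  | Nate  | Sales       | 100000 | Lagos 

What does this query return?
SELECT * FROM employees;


SELECT * returns all 5 rows with all columns

5 rows:
1, Frank, Research, 110000, London
2, Pete, Marketing, 120000, Tokyo
3, Uma, Engineering, 110000, Tokyo
4, Leo, Design, 70000, Paris
5, Nate, Sales, 100000, Lagos


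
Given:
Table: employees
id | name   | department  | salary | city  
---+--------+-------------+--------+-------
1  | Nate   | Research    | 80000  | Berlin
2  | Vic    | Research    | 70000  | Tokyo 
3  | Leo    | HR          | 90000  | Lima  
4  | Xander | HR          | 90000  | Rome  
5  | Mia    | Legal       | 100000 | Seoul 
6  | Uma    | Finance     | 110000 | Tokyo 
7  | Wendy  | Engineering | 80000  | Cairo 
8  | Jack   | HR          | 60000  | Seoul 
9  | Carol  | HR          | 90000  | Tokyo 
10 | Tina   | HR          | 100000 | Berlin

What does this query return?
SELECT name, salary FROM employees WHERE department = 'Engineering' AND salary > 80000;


Filtering: department = 'Engineering' AND salary > 80000
Matching: 0 rows

Empty result set (0 rows)


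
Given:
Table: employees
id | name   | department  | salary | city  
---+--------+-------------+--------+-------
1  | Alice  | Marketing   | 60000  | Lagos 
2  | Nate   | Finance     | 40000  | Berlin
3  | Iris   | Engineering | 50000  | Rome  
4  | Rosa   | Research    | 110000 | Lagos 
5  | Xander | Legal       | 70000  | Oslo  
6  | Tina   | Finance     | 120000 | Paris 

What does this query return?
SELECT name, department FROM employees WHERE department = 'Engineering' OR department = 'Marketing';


Filtering: department = 'Engineering' OR 'Marketing'
Matching: 2 rows

2 rows:
Alice, Marketing
Iris, Engineering


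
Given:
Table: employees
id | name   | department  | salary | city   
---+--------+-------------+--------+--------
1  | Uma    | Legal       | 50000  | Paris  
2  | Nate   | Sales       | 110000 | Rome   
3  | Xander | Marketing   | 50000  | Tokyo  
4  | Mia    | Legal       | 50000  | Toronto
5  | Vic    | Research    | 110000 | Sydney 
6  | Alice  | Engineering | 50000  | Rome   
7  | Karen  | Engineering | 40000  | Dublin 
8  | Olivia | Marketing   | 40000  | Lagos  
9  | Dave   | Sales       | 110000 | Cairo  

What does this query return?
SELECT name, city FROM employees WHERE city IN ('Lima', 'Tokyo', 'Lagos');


Filtering: city IN ('Lima', 'Tokyo', 'Lagos')
Matching: 2 rows

2 rows:
Xander, Tokyo
Olivia, Lagos


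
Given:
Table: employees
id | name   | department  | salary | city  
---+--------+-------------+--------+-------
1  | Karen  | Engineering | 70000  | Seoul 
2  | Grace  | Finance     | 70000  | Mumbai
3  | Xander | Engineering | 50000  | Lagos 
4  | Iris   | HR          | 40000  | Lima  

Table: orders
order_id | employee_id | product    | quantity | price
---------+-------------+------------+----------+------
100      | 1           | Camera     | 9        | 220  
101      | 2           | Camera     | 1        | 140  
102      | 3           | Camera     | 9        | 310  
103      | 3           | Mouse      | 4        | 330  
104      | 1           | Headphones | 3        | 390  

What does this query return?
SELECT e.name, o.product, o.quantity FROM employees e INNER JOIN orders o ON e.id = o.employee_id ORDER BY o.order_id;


Joining employees.id = orders.employee_id:
  employee Karen (id=1) -> order Camera
  employee Grace (id=2) -> order Camera
  employee Xander (id=3) -> order Camera
  employee Xander (id=3) -> order Mouse
  employee Karen (id=1) -> order Headphones


5 rows:
Karen, Camera, 9
Grace, Camera, 1
Xander, Camera, 9
Xander, Mouse, 4
Karen, Headphones, 3


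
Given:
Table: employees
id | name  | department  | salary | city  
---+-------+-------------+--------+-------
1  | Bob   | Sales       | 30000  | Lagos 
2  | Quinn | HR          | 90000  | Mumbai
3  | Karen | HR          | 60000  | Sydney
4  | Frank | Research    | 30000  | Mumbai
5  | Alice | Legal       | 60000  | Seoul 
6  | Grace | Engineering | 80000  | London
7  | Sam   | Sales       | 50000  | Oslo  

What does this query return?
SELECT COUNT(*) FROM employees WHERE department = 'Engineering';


Counting rows where department = 'Engineering'
  Grace -> MATCH


1


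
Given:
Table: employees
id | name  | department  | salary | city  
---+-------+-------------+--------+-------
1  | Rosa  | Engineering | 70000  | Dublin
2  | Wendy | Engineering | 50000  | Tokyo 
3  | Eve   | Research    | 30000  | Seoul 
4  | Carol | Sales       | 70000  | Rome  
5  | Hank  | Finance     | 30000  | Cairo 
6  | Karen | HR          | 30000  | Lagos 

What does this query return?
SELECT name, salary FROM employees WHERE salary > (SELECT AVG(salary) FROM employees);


Subquery: AVG(salary) = 46666.67
Filtering: salary > 46666.67
  Rosa (70000) -> MATCH
  Wendy (50000) -> MATCH
  Carol (70000) -> MATCH


3 rows:
Rosa, 70000
Wendy, 50000
Carol, 70000


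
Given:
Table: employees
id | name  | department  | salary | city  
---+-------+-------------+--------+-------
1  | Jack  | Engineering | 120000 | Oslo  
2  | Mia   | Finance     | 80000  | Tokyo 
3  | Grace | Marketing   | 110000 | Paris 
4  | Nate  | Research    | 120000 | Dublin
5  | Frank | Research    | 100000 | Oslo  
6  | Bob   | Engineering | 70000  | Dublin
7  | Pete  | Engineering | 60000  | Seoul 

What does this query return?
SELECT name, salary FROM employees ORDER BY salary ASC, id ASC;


Sorting by salary ASC, then id ASC for ties

7 rows:
Pete, 60000
Bob, 70000
Mia, 80000
Frank, 100000
Grace, 110000
Jack, 120000
Nate, 120000


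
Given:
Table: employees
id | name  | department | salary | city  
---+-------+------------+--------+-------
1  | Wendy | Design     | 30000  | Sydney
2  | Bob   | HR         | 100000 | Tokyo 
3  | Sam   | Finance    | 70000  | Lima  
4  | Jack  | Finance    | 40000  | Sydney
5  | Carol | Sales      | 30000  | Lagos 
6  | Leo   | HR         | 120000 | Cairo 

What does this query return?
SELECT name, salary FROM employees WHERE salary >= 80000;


Filtering: salary >= 80000
Matching: 2 rows

2 rows:
Bob, 100000
Leo, 120000


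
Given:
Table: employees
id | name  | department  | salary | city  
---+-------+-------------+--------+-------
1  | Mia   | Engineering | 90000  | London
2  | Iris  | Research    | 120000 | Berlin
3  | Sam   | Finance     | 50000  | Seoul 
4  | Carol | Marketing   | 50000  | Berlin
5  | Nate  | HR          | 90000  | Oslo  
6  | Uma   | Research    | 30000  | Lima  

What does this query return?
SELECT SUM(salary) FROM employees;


SUM(salary) = 90000 + 120000 + 50000 + 50000 + 90000 + 30000 = 430000

430000


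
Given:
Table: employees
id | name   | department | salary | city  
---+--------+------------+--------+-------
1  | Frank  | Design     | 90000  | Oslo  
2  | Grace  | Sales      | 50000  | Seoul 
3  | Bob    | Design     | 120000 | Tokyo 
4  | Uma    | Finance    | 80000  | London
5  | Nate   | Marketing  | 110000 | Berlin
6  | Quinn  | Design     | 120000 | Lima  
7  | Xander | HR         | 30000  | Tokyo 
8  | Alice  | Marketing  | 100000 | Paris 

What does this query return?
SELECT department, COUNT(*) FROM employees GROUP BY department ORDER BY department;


Assigning each row to its department group:
  Frank -> Design
  Grace -> Sales
  Bob -> Design
  Uma -> Finance
  Nate -> Marketing
  Quinn -> Design
  Xander -> HR
  Alice -> Marketing


5 groups:
Design, 3
Finance, 1
HR, 1
Marketing, 2
Sales, 1


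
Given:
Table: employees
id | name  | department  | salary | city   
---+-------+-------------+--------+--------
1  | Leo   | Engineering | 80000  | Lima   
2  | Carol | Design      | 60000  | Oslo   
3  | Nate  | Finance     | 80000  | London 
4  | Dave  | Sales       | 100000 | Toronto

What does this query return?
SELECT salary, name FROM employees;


Projecting columns: salary, name

4 rows:
80000, Leo
60000, Carol
80000, Nate
100000, Dave


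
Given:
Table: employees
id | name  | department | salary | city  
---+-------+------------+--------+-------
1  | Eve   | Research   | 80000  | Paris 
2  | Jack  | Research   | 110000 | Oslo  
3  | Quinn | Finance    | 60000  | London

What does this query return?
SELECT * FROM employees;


SELECT * returns all 3 rows with all columns

3 rows:
1, Eve, Research, 80000, Paris
2, Jack, Research, 110000, Oslo
3, Quinn, Finance, 60000, London


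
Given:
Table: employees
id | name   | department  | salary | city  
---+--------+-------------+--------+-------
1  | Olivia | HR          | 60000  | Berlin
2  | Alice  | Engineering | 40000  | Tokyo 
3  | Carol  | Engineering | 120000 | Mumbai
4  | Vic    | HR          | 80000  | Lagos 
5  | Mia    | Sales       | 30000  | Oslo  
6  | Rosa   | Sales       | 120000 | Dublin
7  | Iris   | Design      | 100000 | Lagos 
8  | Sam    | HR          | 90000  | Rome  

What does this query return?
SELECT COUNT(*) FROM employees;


COUNT(*) counts all rows

8


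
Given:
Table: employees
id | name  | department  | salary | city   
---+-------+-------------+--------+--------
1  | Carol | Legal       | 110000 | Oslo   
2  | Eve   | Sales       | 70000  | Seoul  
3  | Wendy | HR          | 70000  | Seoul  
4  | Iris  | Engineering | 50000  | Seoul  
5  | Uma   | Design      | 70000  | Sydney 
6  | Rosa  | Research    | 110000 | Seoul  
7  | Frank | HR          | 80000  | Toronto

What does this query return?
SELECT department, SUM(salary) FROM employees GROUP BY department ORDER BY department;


Summing salary within each department:
  Design: 70000 = 70000
  Engineering: 50000 = 50000
  HR: 70000 + 80000 = 150000
  Legal: 110000 = 110000
  Research: 110000 = 110000
  Sales: 70000 = 70000


6 groups:
Design, 70000
Engineering, 50000
HR, 150000
Legal, 110000
Research, 110000
Sales, 70000


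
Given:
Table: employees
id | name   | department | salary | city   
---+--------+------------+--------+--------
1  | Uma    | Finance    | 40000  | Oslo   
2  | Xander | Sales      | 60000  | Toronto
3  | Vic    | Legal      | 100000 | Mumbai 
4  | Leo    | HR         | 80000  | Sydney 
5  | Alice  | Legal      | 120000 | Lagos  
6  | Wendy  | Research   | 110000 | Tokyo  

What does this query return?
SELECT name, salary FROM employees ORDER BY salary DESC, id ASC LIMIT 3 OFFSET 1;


Sort by salary DESC (id ASC tiebreak), then skip 1 and take 3
Rows 2 through 4

3 rows:
Wendy, 110000
Vic, 100000
Leo, 80000


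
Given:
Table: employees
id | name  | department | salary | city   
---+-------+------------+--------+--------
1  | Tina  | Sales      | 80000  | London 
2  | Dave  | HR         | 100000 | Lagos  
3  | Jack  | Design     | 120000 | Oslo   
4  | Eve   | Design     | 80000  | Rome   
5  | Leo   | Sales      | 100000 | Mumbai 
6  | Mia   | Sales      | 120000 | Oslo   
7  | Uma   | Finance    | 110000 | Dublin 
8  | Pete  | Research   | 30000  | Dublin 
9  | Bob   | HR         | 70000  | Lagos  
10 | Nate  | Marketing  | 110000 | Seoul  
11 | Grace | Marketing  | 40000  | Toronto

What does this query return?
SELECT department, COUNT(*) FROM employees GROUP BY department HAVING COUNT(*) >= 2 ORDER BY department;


Groups with count >= 2:
  Design: 2 -> PASS
  HR: 2 -> PASS
  Marketing: 2 -> PASS
  Sales: 3 -> PASS
  Finance: 1 -> filtered out
  Research: 1 -> filtered out


4 groups:
Design, 2
HR, 2
Marketing, 2
Sales, 3


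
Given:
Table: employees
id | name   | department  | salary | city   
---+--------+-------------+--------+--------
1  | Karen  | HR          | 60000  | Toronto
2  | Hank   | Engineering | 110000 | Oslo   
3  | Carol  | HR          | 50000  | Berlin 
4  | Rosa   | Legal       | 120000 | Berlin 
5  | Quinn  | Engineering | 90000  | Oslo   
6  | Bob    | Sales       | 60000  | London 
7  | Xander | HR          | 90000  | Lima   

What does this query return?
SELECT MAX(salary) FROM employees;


Salaries: 60000, 110000, 50000, 120000, 90000, 60000, 90000
MAX = 120000

120000


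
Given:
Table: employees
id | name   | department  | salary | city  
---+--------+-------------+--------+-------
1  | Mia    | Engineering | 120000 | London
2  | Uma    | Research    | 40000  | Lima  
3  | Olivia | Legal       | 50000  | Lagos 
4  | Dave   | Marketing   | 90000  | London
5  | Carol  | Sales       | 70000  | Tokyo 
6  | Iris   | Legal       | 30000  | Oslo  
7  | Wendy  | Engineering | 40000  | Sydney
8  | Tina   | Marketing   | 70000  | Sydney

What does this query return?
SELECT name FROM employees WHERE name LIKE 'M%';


LIKE 'M%' matches names starting with 'M'
Matching: 1

1 rows:
Mia


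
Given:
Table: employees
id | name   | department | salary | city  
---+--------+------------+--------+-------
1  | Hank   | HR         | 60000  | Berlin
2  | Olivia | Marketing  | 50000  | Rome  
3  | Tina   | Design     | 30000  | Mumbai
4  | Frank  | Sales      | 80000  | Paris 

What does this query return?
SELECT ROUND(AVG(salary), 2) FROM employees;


SUM(salary) = 220000
COUNT = 4
ROUND(AVG, 2) = ROUND(220000 / 4, 2) = 55000.0

55000.0


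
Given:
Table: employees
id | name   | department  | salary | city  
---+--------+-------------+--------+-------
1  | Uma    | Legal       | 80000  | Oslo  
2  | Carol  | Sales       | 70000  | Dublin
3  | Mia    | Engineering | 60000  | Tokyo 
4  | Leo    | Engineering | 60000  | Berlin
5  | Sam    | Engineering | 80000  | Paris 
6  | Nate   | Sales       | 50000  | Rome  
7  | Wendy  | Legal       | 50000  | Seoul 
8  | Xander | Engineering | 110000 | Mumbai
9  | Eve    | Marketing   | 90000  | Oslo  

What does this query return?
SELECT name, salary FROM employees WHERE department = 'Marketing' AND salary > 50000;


Filtering: department = 'Marketing' AND salary > 50000
Matching: 1 rows

1 rows:
Eve, 90000


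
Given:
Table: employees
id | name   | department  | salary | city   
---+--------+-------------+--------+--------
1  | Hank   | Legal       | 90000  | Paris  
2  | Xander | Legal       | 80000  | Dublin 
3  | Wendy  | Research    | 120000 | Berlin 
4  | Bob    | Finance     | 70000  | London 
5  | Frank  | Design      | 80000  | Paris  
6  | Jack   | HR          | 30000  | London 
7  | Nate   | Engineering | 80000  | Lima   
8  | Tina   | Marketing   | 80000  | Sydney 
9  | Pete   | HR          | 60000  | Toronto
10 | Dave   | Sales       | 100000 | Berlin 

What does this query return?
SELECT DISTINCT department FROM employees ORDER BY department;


All 'department' values (row order): Legal, Legal, Research, Finance, Design, HR, Engineering, Marketing, HR, Sales
Removing duplicates leaves 8 unique value(s).

8 values:
Design
Engineering
Finance
HR
Legal
Marketing
Research
Sales


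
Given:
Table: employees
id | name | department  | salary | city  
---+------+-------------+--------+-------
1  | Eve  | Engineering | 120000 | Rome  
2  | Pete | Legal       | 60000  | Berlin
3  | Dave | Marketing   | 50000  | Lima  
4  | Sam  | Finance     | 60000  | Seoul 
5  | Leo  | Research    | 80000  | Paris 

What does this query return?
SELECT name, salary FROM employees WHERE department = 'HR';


Filtering: department = 'HR'
Matching rows: 0

Empty result set (0 rows)


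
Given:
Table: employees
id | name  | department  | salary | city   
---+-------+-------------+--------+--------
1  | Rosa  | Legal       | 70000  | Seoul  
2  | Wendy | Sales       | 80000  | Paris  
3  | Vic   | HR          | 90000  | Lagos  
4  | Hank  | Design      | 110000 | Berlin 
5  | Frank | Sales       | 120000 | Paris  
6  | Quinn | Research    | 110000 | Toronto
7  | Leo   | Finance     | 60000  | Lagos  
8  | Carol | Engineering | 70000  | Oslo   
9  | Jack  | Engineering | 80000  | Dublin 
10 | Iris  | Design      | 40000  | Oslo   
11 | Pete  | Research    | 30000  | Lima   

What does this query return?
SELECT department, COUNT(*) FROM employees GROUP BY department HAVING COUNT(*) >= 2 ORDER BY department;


Groups with count >= 2:
  Design: 2 -> PASS
  Engineering: 2 -> PASS
  Research: 2 -> PASS
  Sales: 2 -> PASS
  Finance: 1 -> filtered out
  HR: 1 -> filtered out
  Legal: 1 -> filtered out


4 groups:
Design, 2
Engineering, 2
Research, 2
Sales, 2


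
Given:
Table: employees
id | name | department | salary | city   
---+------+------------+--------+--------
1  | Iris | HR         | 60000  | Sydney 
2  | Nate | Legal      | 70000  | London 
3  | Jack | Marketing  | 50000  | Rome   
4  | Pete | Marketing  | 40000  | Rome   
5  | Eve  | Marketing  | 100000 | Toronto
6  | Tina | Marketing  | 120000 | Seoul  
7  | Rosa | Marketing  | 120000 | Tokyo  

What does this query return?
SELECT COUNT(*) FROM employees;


COUNT(*) counts all rows

7


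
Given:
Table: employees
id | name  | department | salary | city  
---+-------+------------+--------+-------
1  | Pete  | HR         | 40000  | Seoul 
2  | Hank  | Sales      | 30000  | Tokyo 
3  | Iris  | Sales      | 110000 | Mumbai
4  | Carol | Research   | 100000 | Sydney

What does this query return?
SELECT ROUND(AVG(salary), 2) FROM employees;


SUM(salary) = 280000
COUNT = 4
ROUND(AVG, 2) = ROUND(280000 / 4, 2) = 70000.0

70000.0


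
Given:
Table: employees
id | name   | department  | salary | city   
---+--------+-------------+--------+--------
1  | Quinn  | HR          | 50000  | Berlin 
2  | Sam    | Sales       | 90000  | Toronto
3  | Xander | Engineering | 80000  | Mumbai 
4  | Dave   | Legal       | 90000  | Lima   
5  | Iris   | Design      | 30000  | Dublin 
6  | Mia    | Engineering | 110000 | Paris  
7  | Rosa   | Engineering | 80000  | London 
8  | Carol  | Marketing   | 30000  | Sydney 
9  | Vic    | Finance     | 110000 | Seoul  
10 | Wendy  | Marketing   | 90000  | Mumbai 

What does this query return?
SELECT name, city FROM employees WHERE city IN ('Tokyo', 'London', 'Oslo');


Filtering: city IN ('Tokyo', 'London', 'Oslo')
Matching: 1 rows

1 rows:
Rosa, London


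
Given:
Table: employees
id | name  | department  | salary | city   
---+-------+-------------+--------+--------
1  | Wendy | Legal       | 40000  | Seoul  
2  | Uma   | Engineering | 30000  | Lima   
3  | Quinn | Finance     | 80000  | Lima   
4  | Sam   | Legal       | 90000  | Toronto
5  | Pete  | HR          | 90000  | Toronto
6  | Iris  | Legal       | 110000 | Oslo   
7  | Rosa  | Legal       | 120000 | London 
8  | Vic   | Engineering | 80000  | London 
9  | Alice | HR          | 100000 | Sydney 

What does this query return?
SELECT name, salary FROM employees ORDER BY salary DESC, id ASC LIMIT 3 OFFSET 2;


Sort by salary DESC (id ASC tiebreak), then skip 2 and take 3
Rows 3 through 5

3 rows:
Alice, 100000
Sam, 90000
Pete, 90000


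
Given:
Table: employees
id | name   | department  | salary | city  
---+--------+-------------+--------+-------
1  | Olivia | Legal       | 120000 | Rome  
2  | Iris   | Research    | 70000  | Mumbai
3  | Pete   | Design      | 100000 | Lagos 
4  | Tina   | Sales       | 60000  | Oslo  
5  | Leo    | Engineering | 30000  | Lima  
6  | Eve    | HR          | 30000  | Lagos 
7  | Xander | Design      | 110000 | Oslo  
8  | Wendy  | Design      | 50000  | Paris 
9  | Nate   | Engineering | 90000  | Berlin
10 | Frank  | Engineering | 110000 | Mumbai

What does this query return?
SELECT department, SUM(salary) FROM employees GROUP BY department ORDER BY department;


Summing salary within each department:
  Design: 100000 + 110000 + 50000 = 260000
  Engineering: 30000 + 90000 + 110000 = 230000
  HR: 30000 = 30000
  Legal: 120000 = 120000
  Research: 70000 = 70000
  Sales: 60000 = 60000


6 groups:
Design, 260000
Engineering, 230000
HR, 30000
Legal, 120000
Research, 70000
Sales, 60000


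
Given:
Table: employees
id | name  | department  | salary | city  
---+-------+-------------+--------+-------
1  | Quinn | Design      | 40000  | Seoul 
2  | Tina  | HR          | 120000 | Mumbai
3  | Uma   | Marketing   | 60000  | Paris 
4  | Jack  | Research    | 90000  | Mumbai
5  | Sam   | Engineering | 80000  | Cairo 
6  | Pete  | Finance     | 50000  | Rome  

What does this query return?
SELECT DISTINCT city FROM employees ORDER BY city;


All 'city' values (row order): Seoul, Mumbai, Paris, Mumbai, Cairo, Rome
Removing duplicates leaves 5 unique value(s).

5 values:
Cairo
Mumbai
Paris
Rome
Seoul


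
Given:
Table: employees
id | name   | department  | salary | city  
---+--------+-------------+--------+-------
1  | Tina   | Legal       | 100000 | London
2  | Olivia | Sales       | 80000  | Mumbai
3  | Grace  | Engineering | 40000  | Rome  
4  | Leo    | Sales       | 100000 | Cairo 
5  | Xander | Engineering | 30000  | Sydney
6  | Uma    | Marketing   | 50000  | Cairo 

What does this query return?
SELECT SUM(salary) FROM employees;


SUM(salary) = 100000 + 80000 + 40000 + 100000 + 30000 + 50000 = 400000

400000


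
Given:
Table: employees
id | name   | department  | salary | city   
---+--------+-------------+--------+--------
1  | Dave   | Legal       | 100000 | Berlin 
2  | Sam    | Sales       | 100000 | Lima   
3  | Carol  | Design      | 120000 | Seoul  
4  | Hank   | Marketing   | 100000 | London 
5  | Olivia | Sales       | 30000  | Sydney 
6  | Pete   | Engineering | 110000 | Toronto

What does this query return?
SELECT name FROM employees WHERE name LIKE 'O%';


LIKE 'O%' matches names starting with 'O'
Matching: 1

1 rows:
Olivia


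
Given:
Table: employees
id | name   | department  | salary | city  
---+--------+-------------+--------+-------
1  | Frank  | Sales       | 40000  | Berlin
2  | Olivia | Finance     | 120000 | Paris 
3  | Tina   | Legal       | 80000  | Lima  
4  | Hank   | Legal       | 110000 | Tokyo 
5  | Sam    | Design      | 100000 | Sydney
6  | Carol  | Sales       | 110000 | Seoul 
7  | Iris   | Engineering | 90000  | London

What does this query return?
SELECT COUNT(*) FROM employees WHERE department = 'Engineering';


Counting rows where department = 'Engineering'
  Iris -> MATCH


1


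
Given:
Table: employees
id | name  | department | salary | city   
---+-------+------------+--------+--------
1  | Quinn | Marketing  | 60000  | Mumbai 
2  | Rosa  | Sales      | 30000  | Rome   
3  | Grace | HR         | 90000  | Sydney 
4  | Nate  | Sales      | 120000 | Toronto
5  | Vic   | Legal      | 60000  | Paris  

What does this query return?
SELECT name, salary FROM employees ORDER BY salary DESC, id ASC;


Sorting by salary DESC, then id ASC for ties

5 rows:
Nate, 120000
Grace, 90000
Quinn, 60000
Vic, 60000
Rosa, 30000


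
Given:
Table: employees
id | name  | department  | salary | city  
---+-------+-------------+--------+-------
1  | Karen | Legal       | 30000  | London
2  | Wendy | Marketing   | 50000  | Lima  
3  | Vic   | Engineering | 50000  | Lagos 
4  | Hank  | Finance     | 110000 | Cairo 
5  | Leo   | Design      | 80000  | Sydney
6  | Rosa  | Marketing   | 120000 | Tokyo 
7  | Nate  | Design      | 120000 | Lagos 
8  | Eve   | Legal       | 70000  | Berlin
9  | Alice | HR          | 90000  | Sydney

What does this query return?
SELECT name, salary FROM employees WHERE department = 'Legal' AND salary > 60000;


Filtering: department = 'Legal' AND salary > 60000
Matching: 1 rows

1 rows:
Eve, 70000


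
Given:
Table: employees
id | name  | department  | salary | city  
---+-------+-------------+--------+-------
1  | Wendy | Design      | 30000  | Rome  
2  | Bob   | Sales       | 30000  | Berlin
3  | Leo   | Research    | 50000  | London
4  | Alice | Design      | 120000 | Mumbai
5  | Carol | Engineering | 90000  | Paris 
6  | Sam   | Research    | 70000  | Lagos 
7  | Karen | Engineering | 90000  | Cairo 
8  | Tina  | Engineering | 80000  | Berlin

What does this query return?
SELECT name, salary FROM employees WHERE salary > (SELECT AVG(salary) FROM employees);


Subquery: AVG(salary) = 70000.0
Filtering: salary > 70000.0
  Alice (120000) -> MATCH
  Carol (90000) -> MATCH
  Karen (90000) -> MATCH
  Tina (80000) -> MATCH


4 rows:
Alice, 120000
Carol, 90000
Karen, 90000
Tina, 80000
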